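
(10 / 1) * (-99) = -990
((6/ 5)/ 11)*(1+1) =0.22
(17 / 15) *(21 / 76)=119 / 380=0.31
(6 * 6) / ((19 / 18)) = 648 / 19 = 34.11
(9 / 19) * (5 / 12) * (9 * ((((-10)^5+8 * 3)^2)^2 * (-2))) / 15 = -23661481868164120683.79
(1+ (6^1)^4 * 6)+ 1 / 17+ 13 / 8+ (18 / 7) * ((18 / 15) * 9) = 37158727 / 4760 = 7806.46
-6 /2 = -3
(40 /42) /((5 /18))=24 /7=3.43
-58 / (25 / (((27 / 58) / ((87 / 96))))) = -864 / 725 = -1.19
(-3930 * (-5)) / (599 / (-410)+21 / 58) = -116819250 / 6533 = -17881.41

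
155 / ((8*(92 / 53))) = 8215 / 736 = 11.16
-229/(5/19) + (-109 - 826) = -9026/5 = -1805.20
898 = 898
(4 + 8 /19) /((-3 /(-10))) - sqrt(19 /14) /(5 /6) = 13.34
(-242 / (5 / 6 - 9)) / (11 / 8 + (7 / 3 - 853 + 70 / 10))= -34848 / 990535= -0.04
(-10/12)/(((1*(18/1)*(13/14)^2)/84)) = -6860/1521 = -4.51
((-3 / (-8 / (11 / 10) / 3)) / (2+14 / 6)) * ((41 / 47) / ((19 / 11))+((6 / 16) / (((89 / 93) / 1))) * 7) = 47180529 / 50865280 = 0.93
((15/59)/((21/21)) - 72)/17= -4.22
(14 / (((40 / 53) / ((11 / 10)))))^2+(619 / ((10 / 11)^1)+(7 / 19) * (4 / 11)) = 9174247249 / 8360000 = 1097.40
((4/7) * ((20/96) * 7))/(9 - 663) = -5/3924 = -0.00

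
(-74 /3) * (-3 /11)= 74 /11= 6.73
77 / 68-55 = -3663 / 68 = -53.87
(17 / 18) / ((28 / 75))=425 / 168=2.53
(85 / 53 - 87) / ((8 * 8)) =-2263 / 1696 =-1.33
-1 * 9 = -9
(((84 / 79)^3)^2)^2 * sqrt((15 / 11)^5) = 27767319078887130503577600 * sqrt(165) / 78650801183158298150697971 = 4.53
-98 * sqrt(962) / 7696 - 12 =-12 - 49 * sqrt(962) / 3848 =-12.39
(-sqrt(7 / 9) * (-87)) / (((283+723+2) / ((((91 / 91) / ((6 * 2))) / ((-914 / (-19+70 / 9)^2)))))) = -295829 * sqrt(7) / 895515264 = -0.00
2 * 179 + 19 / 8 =360.38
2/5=0.40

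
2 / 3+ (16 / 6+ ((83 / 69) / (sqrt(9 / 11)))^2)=218609 / 42849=5.10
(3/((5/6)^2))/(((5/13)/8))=11232/125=89.86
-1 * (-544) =544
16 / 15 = 1.07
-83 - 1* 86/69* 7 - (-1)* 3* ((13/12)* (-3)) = -28007/276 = -101.47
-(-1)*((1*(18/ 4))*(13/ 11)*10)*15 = 8775/ 11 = 797.73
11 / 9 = 1.22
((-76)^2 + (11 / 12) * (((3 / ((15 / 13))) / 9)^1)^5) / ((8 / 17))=217430297231791 / 17714700000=12274.00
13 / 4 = 3.25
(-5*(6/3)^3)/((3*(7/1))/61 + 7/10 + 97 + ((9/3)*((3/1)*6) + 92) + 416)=-24400/402627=-0.06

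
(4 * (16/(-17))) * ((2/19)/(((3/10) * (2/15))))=-3200/323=-9.91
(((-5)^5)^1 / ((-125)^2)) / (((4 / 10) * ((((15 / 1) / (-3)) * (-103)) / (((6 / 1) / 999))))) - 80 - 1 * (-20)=-10289701 / 171495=-60.00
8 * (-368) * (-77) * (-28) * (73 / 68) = -115837568 / 17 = -6813974.59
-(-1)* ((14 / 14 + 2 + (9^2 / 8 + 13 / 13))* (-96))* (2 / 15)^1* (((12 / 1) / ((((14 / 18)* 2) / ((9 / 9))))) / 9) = -5424 / 35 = -154.97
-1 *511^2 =-261121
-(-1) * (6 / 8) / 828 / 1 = 1 / 1104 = 0.00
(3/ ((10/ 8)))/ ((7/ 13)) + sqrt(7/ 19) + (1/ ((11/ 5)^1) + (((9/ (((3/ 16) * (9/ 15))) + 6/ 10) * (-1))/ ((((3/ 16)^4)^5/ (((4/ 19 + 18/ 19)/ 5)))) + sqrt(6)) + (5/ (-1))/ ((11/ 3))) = -825311896386153821766749926262/ 127529139466575 + sqrt(133)/ 19 + sqrt(6) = -6471555440883886.56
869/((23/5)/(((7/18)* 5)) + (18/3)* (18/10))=152075/2304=66.00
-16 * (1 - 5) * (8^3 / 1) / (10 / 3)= 49152 / 5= 9830.40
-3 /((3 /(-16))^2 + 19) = -768 /4873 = -0.16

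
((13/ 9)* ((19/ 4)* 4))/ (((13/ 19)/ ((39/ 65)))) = 361/ 15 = 24.07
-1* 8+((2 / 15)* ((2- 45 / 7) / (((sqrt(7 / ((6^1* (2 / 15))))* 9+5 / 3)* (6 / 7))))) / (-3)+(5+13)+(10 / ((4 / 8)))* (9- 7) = 186* sqrt(35) / 127075+11436626 / 228735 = 50.01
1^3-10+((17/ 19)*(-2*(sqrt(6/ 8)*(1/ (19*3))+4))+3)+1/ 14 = -3481/ 266-17*sqrt(3)/ 1083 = -13.11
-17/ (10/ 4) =-34/ 5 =-6.80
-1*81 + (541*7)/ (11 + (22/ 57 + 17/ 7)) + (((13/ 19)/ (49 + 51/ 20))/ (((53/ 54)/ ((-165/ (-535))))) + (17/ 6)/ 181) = 1211721581777185/ 6273430375368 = 193.15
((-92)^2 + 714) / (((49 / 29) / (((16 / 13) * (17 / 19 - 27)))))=-162481664 / 931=-174523.81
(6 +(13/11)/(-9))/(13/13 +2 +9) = 581/1188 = 0.49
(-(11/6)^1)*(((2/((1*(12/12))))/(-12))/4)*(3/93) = 11/4464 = 0.00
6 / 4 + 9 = 21 / 2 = 10.50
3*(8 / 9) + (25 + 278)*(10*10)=90908 / 3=30302.67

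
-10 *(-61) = 610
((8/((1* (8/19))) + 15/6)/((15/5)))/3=43/18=2.39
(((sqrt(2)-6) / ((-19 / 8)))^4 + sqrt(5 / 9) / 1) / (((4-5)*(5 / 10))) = -14188544 / 130321-2*sqrt(5) / 3 + 393216*sqrt(2) / 6859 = -29.29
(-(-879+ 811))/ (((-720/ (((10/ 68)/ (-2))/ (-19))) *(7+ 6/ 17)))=-17/ 342000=-0.00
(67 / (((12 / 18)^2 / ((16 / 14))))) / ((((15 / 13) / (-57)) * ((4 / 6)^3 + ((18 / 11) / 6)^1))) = -6805458 / 455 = -14957.05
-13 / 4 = -3.25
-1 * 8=-8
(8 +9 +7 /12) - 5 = 12.58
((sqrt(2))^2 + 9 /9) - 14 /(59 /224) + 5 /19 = -55926 /1121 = -49.89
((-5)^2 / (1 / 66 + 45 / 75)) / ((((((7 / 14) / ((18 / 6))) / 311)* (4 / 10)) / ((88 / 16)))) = 211674375 / 203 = 1042730.91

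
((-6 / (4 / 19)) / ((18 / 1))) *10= -95 / 6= -15.83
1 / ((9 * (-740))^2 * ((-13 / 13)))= -0.00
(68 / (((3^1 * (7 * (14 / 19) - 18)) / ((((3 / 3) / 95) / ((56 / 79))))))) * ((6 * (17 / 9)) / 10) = -22831 / 768600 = -0.03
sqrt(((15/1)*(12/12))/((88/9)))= 3*sqrt(330)/44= 1.24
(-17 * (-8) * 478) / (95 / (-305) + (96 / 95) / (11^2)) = -45583284560 / 212549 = -214460.12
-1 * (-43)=43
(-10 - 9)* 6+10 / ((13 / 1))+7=-106.23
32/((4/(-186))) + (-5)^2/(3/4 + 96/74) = -447164/303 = -1475.79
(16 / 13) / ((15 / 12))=64 / 65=0.98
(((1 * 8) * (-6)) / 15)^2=256 / 25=10.24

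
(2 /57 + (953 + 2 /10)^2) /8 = 647370571 /5700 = 113573.78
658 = 658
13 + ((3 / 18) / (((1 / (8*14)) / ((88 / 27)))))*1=5981 / 81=73.84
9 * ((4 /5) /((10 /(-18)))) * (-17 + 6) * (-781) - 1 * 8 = -2783684 /25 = -111347.36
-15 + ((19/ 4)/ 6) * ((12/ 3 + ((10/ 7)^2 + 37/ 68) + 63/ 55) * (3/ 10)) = -13.16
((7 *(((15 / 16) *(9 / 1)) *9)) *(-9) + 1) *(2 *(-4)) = 76529 / 2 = 38264.50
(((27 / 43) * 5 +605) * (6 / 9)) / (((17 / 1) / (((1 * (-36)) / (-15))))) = 41840 / 731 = 57.24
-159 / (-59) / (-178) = -159 / 10502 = -0.02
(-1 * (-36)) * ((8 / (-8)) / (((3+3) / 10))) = -60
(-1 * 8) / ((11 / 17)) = -136 / 11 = -12.36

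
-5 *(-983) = 4915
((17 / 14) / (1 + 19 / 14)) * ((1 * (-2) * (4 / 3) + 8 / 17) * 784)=-87808 / 99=-886.95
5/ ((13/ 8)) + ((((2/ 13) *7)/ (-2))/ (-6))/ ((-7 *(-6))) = 1441/ 468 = 3.08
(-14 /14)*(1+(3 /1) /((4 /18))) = -14.50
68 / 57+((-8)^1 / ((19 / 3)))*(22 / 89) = 4468 / 5073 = 0.88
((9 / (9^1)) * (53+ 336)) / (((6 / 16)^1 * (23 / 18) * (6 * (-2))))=-1556 / 23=-67.65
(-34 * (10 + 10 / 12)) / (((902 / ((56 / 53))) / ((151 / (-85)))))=54964 / 71709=0.77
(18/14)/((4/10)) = 45/14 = 3.21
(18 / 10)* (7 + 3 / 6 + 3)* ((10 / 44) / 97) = 0.04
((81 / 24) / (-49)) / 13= -0.01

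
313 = 313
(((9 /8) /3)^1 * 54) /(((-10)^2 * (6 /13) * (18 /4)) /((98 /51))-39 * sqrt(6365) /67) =142424919 * sqrt(6365) /115097784820 + 2644604235 /11509778482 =0.33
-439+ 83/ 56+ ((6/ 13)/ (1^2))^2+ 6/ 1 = -4081869/ 9464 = -431.30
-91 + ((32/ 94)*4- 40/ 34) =-72561/ 799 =-90.81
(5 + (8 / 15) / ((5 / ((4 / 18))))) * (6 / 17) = 6782 / 3825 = 1.77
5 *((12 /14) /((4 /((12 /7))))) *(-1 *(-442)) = 39780 /49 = 811.84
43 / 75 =0.57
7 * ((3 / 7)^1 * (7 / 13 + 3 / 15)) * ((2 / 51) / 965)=96 / 1066325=0.00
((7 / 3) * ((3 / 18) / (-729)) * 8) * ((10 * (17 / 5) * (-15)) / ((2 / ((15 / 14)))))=850 / 729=1.17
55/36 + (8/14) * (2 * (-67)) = -18911/252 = -75.04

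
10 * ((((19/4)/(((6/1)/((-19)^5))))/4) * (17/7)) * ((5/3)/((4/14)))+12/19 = -379895485619/5472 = -69425344.59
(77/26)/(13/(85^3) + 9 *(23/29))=1371341125/3305230552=0.41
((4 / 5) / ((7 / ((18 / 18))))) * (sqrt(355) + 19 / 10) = 38 / 175 + 4 * sqrt(355) / 35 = 2.37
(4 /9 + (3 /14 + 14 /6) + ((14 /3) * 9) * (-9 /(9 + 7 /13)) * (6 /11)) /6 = -800189 /257796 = -3.10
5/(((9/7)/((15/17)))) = 175/51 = 3.43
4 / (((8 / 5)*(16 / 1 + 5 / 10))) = 5 / 33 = 0.15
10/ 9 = 1.11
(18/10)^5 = 59049/3125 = 18.90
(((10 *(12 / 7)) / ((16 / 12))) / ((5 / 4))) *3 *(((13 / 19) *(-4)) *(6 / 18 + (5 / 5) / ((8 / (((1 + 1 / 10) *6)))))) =-97.82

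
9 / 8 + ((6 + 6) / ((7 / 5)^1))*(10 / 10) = 9.70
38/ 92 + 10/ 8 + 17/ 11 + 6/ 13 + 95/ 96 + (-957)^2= 289175297903/ 315744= 915853.66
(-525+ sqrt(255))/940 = -105/188+ sqrt(255)/940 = -0.54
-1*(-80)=80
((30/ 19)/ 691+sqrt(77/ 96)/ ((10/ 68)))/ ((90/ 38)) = 2/ 2073+323 * sqrt(462)/ 2700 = 2.57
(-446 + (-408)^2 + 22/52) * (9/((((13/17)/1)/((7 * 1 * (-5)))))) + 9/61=-1409999444703/20618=-68386819.51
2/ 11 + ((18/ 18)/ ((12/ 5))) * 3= 63/ 44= 1.43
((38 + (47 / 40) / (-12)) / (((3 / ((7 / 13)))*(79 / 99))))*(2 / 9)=1400861 / 739440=1.89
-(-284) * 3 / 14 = 426 / 7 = 60.86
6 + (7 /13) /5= 6.11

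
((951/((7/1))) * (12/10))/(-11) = -5706/385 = -14.82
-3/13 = -0.23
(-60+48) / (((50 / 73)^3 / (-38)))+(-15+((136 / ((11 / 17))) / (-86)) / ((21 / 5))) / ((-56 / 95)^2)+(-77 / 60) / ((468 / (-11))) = 78261959733625849 / 56945889000000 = 1374.32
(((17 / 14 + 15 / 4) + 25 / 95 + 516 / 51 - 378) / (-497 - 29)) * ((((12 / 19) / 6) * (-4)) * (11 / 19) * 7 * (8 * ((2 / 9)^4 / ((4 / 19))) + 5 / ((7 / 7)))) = -5.99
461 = 461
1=1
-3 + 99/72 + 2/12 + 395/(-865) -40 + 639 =2479097/4152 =597.09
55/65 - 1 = -2/13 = -0.15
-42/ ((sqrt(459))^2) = -14/ 153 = -0.09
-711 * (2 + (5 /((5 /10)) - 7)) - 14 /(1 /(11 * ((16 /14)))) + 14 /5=-18641 /5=-3728.20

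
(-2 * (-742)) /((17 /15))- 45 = 21495 /17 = 1264.41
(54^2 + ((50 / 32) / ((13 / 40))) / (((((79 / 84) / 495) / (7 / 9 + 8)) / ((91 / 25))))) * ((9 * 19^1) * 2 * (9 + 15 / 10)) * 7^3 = 103175671158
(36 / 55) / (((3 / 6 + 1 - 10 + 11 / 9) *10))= -324 / 36025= -0.01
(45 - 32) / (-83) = -13 / 83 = -0.16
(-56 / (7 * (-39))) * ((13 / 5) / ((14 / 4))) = 16 / 105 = 0.15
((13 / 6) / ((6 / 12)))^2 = 169 / 9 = 18.78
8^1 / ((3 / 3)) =8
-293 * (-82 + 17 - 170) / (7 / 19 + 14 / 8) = 5232980 / 161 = 32502.98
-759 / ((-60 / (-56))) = -3542 / 5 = -708.40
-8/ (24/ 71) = -71/ 3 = -23.67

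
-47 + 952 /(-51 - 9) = -943 /15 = -62.87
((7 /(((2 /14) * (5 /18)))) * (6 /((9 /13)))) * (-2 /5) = -611.52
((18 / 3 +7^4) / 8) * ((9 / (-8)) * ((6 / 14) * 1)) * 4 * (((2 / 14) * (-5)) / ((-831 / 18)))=-974835 / 108584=-8.98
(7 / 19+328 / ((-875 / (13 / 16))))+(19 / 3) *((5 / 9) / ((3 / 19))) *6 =120089821 / 897750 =133.77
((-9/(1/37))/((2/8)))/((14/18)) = -11988/7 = -1712.57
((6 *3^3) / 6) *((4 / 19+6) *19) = 3186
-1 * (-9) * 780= 7020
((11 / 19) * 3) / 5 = 33 / 95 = 0.35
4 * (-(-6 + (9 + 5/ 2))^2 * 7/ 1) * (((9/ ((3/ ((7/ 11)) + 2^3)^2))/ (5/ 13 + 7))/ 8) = -1618617/ 2027776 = -0.80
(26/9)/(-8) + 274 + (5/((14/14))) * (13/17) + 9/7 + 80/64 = 299878/1071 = 280.00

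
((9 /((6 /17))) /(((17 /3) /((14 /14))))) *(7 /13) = 2.42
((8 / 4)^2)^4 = 256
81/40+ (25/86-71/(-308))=2.55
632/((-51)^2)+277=721109/2601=277.24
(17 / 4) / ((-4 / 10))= -85 / 8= -10.62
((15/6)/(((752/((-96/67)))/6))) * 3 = -270/3149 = -0.09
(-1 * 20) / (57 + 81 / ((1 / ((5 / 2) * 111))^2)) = -80 / 24950253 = -0.00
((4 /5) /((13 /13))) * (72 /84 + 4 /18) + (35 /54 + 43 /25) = 30539 /9450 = 3.23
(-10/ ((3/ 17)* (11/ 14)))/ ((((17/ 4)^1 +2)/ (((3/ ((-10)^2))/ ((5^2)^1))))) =-0.01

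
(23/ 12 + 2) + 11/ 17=931/ 204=4.56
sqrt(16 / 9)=4 / 3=1.33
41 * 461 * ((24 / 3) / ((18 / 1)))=75604 / 9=8400.44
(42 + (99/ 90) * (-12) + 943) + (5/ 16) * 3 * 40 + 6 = 10153/ 10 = 1015.30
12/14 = 6/7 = 0.86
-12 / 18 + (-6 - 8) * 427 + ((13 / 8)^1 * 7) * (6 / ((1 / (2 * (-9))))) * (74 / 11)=-470023 / 33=-14243.12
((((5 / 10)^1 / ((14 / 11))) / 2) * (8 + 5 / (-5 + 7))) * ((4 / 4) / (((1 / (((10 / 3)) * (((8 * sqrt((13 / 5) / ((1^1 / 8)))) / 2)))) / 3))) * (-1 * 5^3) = -4125 * sqrt(130) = -47032.24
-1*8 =-8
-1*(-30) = 30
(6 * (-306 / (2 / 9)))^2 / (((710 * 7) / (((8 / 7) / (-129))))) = -91014192 / 747985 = -121.68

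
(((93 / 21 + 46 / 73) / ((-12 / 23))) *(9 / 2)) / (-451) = 16215 / 167608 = 0.10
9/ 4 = 2.25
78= 78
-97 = -97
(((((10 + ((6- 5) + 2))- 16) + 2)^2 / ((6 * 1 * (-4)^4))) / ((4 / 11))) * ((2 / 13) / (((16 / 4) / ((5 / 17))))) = 55 / 2715648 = 0.00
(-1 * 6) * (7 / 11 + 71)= -4728 / 11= -429.82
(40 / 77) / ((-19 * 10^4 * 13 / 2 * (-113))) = 1 / 268643375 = 0.00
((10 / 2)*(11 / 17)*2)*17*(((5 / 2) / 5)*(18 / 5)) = 198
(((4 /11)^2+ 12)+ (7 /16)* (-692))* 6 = -421977 /242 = -1743.71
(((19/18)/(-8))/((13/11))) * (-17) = 3553/1872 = 1.90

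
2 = 2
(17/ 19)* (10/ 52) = 85/ 494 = 0.17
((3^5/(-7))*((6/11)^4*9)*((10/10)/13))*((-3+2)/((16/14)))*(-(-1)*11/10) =2.05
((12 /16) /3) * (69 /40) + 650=104069 /160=650.43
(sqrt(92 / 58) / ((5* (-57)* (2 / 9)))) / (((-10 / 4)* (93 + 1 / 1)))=3* sqrt(1334) / 1294850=0.00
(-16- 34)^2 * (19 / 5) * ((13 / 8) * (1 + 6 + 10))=524875 / 2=262437.50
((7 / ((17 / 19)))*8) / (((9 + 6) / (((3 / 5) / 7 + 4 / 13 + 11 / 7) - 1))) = 66728 / 16575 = 4.03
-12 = -12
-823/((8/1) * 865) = -0.12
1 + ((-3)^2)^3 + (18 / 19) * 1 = 13888 / 19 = 730.95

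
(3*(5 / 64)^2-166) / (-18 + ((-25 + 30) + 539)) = -679861 / 2154496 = -0.32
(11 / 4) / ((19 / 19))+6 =35 / 4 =8.75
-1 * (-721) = 721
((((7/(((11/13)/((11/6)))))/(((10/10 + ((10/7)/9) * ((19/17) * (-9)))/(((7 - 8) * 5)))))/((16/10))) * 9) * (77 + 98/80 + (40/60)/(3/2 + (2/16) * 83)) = 9663853745/172672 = 55966.54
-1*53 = -53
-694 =-694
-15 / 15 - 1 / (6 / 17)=-23 / 6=-3.83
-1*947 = -947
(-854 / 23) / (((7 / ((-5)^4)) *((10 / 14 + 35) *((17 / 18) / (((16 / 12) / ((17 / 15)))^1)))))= -768600 / 6647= -115.63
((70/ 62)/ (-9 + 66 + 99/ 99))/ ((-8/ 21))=-735/ 14384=-0.05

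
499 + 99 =598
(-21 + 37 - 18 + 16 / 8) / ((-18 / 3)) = 0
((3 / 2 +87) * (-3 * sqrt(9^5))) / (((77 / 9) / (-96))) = 55742256 / 77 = 723925.40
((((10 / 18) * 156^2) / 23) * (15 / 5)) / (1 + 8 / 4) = 13520 / 23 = 587.83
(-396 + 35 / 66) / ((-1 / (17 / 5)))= 443717 / 330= 1344.60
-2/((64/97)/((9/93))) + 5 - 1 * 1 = 3677/992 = 3.71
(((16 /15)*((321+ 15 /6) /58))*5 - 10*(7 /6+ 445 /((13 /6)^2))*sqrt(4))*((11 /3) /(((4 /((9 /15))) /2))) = -2078.39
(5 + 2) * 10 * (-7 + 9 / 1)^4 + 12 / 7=7852 / 7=1121.71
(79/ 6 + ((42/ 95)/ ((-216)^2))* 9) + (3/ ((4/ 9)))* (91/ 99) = 17489957/ 902880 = 19.37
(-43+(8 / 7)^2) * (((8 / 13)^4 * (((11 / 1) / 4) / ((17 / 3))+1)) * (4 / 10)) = -422590464 / 118956565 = -3.55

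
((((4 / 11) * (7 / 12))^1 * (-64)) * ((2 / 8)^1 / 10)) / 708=-14 / 29205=-0.00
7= 7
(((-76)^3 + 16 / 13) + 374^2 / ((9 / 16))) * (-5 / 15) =22265840 / 351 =63435.44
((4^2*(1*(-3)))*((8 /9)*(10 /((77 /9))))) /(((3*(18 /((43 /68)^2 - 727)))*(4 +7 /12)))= 35837856 /244783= 146.41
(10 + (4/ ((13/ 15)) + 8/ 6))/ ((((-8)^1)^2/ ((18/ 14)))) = 933/ 2912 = 0.32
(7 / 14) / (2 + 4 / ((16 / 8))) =1 / 8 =0.12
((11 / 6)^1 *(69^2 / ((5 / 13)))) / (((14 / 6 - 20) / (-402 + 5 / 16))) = 4375649421 / 8480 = 515996.39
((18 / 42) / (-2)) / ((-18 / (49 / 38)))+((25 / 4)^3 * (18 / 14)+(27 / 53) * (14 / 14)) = 425538373 / 1353408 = 314.42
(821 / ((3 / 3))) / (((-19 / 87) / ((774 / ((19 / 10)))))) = -552844980 / 361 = -1531426.54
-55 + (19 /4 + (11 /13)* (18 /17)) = -43629 /884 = -49.35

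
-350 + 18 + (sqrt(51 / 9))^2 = -979 / 3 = -326.33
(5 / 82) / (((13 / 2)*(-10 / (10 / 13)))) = -0.00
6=6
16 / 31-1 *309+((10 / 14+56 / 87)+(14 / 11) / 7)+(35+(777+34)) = 111945202 / 207669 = 539.06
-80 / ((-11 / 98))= 712.73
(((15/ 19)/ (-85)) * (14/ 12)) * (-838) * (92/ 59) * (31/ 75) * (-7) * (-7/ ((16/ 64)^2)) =6558094144/ 1429275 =4588.41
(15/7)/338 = 15/2366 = 0.01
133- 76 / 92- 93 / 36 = 35767 / 276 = 129.59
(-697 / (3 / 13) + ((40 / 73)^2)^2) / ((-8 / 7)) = 1801161471907 / 681557784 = 2642.71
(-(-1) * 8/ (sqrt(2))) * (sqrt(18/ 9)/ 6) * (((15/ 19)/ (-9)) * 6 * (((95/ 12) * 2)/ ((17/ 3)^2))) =-100/ 289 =-0.35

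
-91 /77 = -13 /11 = -1.18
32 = 32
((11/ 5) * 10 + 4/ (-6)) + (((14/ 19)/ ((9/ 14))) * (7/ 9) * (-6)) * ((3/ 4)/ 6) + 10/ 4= 23767/ 1026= 23.16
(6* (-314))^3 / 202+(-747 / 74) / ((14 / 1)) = -3463956779319 / 104636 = -33104827.97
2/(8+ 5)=2/13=0.15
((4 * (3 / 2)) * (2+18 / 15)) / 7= 96 / 35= 2.74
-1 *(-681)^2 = -463761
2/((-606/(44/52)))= -11/3939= -0.00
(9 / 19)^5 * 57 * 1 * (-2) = -354294 / 130321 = -2.72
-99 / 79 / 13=-99 / 1027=-0.10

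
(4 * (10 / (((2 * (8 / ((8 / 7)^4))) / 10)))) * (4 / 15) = 81920 / 7203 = 11.37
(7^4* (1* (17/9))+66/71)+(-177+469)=3085189/639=4828.15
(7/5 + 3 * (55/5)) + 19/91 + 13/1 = 21662/455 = 47.61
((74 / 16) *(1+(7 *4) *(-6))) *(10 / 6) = -30895 / 24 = -1287.29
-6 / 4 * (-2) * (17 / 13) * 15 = 765 / 13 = 58.85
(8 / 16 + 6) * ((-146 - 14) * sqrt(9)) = -3120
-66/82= -33/41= -0.80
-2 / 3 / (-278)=0.00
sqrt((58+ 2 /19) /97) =4*sqrt(127167) /1843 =0.77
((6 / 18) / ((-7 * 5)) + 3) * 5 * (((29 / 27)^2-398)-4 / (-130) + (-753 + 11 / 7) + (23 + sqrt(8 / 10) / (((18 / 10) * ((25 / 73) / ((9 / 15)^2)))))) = -117196689296 / 6965595 + 45844 * sqrt(5) / 13125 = -16817.27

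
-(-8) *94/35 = 21.49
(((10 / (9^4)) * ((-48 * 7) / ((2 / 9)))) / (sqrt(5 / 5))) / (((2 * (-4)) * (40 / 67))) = 469 / 972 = 0.48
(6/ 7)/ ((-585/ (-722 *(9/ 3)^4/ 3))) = 12996/ 455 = 28.56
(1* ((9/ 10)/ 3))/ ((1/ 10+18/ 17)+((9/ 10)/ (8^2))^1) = 3264/ 12761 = 0.26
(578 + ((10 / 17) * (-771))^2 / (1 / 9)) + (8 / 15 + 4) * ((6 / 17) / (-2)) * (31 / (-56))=37461484899 / 20230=1851778.79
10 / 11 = 0.91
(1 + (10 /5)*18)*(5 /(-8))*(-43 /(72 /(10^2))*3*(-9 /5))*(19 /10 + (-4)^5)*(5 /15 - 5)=-35572274.06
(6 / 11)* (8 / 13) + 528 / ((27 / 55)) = 1384672 / 1287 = 1075.89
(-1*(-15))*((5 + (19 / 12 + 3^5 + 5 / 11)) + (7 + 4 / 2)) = 170965 / 44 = 3885.57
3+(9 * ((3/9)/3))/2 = 7/2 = 3.50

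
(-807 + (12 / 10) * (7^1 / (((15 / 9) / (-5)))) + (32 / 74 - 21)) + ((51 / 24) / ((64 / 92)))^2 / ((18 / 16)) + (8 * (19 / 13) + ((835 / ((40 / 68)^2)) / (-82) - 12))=-1588864885859 / 1817487360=-874.21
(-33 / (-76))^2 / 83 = 1089 / 479408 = 0.00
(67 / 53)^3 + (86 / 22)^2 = 311665896 / 18014117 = 17.30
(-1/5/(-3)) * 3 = 1/5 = 0.20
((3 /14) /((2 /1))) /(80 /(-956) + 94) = 239 /209496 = 0.00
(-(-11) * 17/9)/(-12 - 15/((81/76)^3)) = -3680721/4320644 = -0.85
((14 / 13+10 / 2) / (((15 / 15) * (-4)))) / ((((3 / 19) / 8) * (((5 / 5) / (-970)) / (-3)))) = -2911940 / 13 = -223995.38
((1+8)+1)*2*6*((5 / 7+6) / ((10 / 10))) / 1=5640 / 7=805.71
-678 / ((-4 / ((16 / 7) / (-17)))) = -2712 / 119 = -22.79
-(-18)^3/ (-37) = -5832/ 37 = -157.62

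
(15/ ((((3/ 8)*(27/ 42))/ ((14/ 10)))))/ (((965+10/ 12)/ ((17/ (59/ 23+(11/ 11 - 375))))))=-613088/ 148520055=-0.00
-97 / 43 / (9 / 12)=-388 / 129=-3.01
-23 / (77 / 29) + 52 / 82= -25345 / 3157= -8.03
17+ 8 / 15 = 263 / 15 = 17.53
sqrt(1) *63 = 63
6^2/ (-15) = -12/ 5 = -2.40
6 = 6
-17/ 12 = -1.42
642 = 642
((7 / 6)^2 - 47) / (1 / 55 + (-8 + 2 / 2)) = 90365 / 13824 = 6.54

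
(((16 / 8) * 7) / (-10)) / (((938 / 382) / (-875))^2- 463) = 798021875 / 263917229886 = 0.00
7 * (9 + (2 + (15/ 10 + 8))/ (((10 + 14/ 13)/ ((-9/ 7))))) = 1717/ 32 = 53.66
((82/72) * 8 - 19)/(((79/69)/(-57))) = 38893/79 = 492.32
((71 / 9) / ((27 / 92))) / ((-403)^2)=6532 / 39465387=0.00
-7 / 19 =-0.37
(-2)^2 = 4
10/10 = 1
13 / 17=0.76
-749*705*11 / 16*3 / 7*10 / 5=-2489355 / 8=-311169.38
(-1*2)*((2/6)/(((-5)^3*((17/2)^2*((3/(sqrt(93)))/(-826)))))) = -6608*sqrt(93)/325125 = -0.20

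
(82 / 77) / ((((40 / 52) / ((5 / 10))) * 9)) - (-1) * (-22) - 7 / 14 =-77696 / 3465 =-22.42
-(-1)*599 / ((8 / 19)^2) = 216239 / 64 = 3378.73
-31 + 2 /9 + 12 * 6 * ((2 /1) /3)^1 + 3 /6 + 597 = 11065 /18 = 614.72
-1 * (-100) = 100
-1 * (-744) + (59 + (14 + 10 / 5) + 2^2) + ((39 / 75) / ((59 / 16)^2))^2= 6232878639959 / 7573350625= 823.00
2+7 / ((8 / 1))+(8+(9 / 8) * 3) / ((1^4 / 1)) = 57 / 4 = 14.25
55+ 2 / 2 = 56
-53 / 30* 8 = -212 / 15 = -14.13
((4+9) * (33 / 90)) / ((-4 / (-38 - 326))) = 13013 / 30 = 433.77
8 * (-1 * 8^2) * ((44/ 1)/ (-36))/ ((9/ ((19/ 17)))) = 107008/ 1377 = 77.71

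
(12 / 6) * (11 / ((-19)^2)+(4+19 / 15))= 57368 / 5415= 10.59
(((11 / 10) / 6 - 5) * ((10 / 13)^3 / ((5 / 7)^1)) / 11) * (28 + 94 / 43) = -2387140 / 283413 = -8.42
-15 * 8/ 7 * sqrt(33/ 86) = -60 * sqrt(2838)/ 301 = -10.62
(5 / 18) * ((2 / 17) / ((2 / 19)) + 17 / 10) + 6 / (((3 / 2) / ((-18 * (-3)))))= 132671 / 612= 216.78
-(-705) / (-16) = -705 / 16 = -44.06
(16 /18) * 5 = 40 /9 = 4.44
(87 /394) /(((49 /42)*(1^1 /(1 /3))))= 87 /1379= 0.06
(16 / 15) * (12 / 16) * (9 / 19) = 36 / 95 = 0.38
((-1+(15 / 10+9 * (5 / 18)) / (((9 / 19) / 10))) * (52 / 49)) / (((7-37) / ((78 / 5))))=-507676 / 11025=-46.05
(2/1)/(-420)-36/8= -473/105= -4.50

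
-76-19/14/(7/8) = -3800/49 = -77.55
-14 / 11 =-1.27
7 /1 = 7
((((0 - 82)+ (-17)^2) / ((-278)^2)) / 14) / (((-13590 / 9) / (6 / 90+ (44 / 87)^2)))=-280669 / 6870060710800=-0.00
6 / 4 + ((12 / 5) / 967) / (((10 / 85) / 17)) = 17973 / 9670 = 1.86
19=19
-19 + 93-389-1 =-316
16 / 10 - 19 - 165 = -912 / 5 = -182.40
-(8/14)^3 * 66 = -4224/343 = -12.31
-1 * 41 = -41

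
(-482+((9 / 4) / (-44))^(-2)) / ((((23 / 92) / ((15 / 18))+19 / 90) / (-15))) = 201650 / 69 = 2922.46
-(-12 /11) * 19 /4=57 /11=5.18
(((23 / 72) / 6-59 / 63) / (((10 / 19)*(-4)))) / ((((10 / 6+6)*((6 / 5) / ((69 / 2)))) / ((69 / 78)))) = 1167227 / 838656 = 1.39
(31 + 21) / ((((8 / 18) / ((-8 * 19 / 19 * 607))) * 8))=-71019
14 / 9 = 1.56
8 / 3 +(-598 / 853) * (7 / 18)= 18379 / 7677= 2.39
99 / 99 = 1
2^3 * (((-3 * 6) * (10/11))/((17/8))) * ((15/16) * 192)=-2073600/187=-11088.77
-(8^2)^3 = -262144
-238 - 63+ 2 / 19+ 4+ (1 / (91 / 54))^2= -296.54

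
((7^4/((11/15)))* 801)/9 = 3205335/11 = 291394.09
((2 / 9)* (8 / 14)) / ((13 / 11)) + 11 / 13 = 781 / 819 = 0.95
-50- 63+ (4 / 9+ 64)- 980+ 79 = -949.56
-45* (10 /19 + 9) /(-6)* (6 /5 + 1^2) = 157.18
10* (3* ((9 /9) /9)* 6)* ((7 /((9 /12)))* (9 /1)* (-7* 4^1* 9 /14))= -30240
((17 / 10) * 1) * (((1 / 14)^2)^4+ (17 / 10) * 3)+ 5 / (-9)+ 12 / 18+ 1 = 6495685530749 / 664105075200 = 9.78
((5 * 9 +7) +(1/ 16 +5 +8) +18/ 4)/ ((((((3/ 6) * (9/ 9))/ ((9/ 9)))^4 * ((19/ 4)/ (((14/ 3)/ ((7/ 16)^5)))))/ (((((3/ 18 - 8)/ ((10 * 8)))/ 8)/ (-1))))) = 81625088/ 97755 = 835.00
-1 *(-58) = 58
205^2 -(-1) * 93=42118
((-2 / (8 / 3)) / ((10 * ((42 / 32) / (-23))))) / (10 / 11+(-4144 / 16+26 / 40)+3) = -2024 / 391839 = -0.01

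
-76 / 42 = -1.81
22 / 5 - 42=-188 / 5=-37.60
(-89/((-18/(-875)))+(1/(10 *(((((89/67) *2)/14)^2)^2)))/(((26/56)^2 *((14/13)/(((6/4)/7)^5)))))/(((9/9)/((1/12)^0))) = -1270329454145873/293633687880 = -4326.24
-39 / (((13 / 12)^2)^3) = -8957952 / 371293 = -24.13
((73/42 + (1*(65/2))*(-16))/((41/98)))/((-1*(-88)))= -152369/10824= -14.08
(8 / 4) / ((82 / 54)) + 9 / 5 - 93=-18426 / 205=-89.88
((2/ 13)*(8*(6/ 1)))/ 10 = 48/ 65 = 0.74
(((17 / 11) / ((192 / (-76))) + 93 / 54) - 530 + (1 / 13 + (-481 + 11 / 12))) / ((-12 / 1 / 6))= 20775185 / 41184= 504.45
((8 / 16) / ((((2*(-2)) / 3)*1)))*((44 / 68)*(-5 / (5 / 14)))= 231 / 68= 3.40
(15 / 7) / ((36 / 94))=235 / 42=5.60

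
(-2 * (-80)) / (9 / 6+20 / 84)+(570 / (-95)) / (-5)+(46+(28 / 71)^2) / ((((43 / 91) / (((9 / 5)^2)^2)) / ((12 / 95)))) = 222.78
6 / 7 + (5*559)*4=78266 / 7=11180.86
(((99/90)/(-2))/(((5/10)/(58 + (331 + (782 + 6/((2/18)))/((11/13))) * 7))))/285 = -1793/50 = -35.86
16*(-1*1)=-16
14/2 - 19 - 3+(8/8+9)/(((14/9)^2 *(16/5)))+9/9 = -19927/1568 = -12.71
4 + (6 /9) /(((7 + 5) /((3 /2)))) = 49 /12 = 4.08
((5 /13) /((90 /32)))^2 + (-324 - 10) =-4571870 /13689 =-333.98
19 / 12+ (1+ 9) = 139 / 12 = 11.58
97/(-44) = -97/44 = -2.20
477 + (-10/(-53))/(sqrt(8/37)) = 5 * sqrt(74)/106 + 477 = 477.41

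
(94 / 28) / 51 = 47 / 714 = 0.07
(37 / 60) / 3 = 37 / 180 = 0.21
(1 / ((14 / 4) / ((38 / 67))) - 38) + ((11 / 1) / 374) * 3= -601957 / 15946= -37.75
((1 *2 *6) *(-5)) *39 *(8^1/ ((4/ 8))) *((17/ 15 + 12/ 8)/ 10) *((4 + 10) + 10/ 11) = -8084544/ 55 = -146991.71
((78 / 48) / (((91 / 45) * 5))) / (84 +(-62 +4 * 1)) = 9 / 1456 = 0.01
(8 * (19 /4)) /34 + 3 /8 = 203 /136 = 1.49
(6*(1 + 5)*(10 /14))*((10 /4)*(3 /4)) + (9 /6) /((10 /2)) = 1698 /35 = 48.51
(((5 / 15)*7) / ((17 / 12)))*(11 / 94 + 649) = 1069.13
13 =13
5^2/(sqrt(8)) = 25 *sqrt(2)/4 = 8.84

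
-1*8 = -8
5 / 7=0.71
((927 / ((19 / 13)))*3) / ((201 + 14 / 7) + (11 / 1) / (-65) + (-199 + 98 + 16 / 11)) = 25849395 / 1403131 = 18.42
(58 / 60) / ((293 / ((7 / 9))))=203 / 79110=0.00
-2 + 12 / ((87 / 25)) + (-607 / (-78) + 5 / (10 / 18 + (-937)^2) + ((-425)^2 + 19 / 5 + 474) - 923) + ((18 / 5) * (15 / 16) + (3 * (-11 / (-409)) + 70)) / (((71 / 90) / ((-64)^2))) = 364348735644836362153 / 648793120765335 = 561579.22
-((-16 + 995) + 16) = -995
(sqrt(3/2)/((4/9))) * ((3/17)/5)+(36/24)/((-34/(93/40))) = -279/2720+27 * sqrt(6)/680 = -0.01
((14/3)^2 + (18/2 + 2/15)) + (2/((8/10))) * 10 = 2516/45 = 55.91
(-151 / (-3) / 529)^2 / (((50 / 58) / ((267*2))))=117698762 / 20988075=5.61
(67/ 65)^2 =4489/ 4225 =1.06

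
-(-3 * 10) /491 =30 /491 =0.06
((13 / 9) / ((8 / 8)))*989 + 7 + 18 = 13082 / 9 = 1453.56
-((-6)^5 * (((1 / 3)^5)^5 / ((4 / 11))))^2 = -7744 / 12157665459056928801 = -0.00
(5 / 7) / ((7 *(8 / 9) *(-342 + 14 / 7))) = -9 / 26656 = -0.00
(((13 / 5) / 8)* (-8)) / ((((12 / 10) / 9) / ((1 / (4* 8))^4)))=-0.00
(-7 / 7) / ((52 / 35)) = -0.67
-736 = -736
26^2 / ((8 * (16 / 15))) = 2535 / 32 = 79.22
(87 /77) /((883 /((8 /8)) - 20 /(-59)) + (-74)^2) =1711 /9630159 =0.00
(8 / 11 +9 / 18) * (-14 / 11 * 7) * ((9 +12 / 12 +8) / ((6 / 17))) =-67473 / 121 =-557.63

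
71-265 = -194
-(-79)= 79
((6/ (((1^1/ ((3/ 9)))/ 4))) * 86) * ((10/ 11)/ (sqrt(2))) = 3440 * sqrt(2)/ 11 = 442.26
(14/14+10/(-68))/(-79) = -29/2686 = -0.01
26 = 26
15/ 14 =1.07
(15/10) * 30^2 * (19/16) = 12825/8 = 1603.12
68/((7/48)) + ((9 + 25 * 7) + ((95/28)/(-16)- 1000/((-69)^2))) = 1386112313/2132928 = 649.86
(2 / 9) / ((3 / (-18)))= -4 / 3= -1.33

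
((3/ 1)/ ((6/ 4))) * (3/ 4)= 3/ 2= 1.50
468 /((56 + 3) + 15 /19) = 7.83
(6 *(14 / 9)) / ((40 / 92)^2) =3703 / 75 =49.37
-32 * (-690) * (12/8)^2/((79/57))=2831760/79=35845.06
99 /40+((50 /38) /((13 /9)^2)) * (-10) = -3.83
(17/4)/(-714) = -1/168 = -0.01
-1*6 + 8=2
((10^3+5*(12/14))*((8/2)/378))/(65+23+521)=14060/805707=0.02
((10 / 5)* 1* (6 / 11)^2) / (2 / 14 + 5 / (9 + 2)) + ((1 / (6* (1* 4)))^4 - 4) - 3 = -503967491 / 83939328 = -6.00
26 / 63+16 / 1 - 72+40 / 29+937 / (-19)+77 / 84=-14247203 / 138852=-102.61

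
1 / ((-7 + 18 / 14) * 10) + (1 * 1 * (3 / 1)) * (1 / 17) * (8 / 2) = 4681 / 6800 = 0.69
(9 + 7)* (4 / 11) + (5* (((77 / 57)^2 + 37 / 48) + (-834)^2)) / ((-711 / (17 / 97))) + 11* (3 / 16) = -8374215757361 / 9859246452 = -849.38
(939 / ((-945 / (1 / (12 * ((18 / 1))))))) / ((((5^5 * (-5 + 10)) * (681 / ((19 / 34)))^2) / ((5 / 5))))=-112993 / 569949515572500000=-0.00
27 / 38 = 0.71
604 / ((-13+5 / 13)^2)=25519 / 6724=3.80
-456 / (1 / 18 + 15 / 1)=-8208 / 271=-30.29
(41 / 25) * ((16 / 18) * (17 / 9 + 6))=23288 / 2025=11.50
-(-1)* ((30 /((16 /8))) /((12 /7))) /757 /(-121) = -35 /366388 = -0.00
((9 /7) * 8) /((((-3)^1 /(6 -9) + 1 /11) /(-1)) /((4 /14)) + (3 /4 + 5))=3168 /595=5.32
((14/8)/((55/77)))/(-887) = -49/17740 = -0.00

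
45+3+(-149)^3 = -3307901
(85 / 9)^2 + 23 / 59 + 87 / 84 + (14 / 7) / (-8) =6046501 / 66906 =90.37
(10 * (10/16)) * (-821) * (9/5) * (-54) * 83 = 82793745/2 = 41396872.50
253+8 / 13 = 3297 / 13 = 253.62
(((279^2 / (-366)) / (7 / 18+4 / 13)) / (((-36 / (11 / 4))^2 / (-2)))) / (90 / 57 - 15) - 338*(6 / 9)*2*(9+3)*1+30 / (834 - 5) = -485015885094083 / 89681087360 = -5408.23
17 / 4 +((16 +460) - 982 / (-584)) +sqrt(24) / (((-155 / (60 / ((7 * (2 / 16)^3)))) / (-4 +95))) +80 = 41021 / 73 - 159744 * sqrt(6) / 31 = -12060.37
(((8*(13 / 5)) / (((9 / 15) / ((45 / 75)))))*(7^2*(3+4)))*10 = 71344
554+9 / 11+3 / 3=6114 / 11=555.82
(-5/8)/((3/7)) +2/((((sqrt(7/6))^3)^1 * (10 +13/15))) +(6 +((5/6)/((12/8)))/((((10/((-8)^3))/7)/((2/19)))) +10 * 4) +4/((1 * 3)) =180 * sqrt(42)/7987 +34085/1368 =25.06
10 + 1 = 11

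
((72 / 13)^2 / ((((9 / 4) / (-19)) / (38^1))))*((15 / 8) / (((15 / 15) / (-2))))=6238080 / 169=36911.72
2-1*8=-6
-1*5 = -5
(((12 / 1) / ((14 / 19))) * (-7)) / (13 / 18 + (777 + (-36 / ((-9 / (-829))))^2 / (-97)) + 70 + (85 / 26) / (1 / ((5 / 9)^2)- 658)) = 21177983034 / 20901484583635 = 0.00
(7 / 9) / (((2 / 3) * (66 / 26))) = 91 / 198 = 0.46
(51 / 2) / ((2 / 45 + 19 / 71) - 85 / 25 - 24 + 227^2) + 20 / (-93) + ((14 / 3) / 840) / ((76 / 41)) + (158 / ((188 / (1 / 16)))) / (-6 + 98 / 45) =-254195101637429923 / 1128231723725112960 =-0.23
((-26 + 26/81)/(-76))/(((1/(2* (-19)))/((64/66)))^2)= 40468480/88209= 458.78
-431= -431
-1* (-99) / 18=11 / 2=5.50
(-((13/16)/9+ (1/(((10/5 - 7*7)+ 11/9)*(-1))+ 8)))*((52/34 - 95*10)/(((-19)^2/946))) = 229407785497/11377998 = 20162.40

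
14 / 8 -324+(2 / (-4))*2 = -1293 / 4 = -323.25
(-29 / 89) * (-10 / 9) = 290 / 801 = 0.36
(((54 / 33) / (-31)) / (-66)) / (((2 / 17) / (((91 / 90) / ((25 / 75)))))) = 1547 / 75020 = 0.02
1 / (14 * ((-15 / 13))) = -13 / 210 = -0.06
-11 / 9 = -1.22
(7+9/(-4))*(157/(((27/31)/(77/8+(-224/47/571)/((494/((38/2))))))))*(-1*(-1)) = 2484096743093/301433184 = 8240.95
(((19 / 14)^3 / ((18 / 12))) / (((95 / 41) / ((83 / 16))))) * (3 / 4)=1228483 / 439040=2.80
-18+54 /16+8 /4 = -101 /8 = -12.62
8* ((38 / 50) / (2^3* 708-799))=152 / 121625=0.00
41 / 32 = 1.28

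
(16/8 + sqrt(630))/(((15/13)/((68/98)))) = 884/735 + 442 * sqrt(70)/245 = 16.30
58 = 58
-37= -37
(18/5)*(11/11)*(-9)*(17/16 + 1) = -2673/40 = -66.82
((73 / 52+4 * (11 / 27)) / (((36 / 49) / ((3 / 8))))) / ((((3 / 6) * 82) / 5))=1043455 / 5526144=0.19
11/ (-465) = -11/ 465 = -0.02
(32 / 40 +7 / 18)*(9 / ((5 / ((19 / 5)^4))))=13944347 / 31250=446.22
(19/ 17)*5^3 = 2375/ 17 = 139.71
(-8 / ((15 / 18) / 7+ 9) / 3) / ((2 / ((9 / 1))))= -504 / 383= -1.32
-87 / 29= -3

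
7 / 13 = 0.54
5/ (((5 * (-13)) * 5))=-1/ 65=-0.02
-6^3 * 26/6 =-936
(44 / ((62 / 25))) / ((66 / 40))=1000 / 93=10.75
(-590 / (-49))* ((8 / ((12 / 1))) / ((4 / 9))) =885 / 49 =18.06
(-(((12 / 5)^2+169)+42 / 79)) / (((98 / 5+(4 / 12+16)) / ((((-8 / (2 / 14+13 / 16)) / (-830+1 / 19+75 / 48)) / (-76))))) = 177254912 / 273184518915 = 0.00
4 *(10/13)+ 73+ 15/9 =3032/39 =77.74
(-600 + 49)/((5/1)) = -551/5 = -110.20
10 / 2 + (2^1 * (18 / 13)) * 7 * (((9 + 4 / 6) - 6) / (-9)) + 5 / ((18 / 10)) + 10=1156 / 117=9.88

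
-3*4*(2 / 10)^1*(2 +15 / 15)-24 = -156 / 5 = -31.20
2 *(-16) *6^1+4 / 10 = -958 / 5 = -191.60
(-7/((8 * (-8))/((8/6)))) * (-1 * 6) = -7/8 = -0.88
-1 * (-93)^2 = -8649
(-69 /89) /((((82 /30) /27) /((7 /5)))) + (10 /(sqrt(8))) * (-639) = -2269.93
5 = 5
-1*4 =-4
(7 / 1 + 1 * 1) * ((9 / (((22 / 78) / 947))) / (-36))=-73866 / 11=-6715.09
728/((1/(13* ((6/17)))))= 56784/17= 3340.24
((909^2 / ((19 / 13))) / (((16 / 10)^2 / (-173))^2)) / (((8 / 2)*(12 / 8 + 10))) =56127017.06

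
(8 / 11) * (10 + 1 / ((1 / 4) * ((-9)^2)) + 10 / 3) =8672 / 891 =9.73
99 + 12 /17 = 1695 /17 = 99.71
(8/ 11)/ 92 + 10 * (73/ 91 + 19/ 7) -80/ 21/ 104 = 346688/ 9867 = 35.14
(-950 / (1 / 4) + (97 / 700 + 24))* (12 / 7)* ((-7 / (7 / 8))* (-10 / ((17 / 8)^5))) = -11950.73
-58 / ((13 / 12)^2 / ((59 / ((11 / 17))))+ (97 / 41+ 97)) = -343459296 / 588492187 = -0.58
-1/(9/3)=-1/3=-0.33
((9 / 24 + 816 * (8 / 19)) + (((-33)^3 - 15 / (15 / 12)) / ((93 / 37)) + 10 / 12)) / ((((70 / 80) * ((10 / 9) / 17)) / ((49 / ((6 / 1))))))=-23479088297 / 11780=-1993131.43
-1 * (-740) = 740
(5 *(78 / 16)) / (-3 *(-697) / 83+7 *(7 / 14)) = 16185 / 19052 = 0.85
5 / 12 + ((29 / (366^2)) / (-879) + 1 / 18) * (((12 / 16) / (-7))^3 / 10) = 1196642068333 / 2871988062720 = 0.42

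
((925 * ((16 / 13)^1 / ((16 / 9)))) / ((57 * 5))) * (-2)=-1110 / 247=-4.49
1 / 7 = 0.14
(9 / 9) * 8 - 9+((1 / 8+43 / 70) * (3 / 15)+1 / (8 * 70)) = -2381 / 2800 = -0.85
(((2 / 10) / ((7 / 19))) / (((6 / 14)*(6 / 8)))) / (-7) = -76 / 315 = -0.24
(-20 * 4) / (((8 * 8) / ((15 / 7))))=-75 / 28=-2.68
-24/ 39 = -8/ 13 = -0.62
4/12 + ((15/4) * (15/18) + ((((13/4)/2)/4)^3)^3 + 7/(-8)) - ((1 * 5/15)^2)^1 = 782947719470869/316659348799488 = 2.47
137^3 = 2571353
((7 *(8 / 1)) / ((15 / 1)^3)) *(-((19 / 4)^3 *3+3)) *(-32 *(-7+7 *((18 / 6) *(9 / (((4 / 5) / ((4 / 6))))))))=29173522 / 1125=25932.02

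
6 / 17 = 0.35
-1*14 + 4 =-10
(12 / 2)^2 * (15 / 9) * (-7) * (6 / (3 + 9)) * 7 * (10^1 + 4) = -20580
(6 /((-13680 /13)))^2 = 169 /5198400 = 0.00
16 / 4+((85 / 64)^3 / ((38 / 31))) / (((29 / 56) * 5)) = 171094369 / 36110336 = 4.74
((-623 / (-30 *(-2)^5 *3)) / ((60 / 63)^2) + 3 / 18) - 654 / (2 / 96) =-12054555581 / 384000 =-31392.07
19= 19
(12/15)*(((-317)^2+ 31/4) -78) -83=80252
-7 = -7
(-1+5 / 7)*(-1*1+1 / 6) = 5 / 21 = 0.24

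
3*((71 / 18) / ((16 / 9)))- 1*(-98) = 3349 / 32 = 104.66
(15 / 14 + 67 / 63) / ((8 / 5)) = 1345 / 1008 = 1.33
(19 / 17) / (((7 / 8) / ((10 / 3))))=1520 / 357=4.26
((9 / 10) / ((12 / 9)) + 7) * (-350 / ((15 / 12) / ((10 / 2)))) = -10745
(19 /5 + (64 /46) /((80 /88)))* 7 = 4291 /115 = 37.31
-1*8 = -8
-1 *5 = -5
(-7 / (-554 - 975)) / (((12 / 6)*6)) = 7 / 18348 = 0.00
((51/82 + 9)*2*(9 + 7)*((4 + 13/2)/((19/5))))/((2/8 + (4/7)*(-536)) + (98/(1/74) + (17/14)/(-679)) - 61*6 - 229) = 12600393120/94059964721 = 0.13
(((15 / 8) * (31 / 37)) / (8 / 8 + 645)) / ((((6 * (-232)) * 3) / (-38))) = 155 / 7004544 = 0.00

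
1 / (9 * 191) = 1 / 1719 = 0.00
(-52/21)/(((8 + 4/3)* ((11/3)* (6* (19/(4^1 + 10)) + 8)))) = -39/8701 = -0.00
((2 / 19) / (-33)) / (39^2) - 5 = -4768337 / 953667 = -5.00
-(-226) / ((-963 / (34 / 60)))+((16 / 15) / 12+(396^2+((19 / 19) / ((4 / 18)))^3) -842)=18034880749 / 115560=156065.08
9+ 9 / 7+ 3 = 93 / 7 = 13.29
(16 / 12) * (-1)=-4 / 3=-1.33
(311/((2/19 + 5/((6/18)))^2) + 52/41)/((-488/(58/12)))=-0.03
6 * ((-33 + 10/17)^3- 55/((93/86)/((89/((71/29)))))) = -2329111583486/10813513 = -215388.98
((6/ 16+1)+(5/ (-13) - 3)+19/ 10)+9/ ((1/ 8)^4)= 19169223/ 520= 36863.89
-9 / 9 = -1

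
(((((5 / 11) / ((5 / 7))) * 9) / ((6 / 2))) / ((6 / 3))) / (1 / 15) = 315 / 22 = 14.32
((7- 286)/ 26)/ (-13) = 279/ 338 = 0.83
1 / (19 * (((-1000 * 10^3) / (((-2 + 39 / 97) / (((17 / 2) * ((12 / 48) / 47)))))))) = 1457 / 783275000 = 0.00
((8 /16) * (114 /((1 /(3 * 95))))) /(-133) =-855 /7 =-122.14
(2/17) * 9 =18/17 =1.06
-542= -542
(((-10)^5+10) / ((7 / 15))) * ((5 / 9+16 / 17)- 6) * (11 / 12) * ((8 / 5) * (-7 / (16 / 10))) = -6191374.26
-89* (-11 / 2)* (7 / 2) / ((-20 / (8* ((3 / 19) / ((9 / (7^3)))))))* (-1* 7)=16454053 / 570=28866.76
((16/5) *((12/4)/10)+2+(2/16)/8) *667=3175587/1600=1984.74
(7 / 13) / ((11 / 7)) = 0.34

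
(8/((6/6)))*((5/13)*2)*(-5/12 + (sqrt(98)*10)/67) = -100/39 + 5600*sqrt(2)/871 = 6.53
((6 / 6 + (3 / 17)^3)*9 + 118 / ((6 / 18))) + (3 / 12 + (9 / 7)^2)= 351430301 / 962948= 364.95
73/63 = 1.16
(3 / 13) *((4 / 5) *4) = 48 / 65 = 0.74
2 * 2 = 4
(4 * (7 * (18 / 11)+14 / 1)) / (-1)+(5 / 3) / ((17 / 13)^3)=-16386845 / 162129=-101.07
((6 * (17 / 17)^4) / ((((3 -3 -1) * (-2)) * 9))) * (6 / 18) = 1 / 9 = 0.11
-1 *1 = -1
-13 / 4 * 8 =-26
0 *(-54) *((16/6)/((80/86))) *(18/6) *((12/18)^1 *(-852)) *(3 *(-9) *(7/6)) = 0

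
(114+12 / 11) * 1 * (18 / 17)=121.86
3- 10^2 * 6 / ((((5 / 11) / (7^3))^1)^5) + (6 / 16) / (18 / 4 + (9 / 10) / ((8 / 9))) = -2697507137387064511729 / 18375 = -146803109517663374.79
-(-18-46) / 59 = 64 / 59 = 1.08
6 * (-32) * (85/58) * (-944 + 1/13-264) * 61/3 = 2605441760/377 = 6910986.10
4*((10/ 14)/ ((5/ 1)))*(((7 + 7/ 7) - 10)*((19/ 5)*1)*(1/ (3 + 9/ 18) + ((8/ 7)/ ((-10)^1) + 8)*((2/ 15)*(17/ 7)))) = -528656/ 42875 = -12.33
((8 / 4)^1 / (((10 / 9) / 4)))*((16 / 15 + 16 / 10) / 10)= 48 / 25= 1.92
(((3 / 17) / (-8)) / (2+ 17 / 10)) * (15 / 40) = -45 / 20128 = -0.00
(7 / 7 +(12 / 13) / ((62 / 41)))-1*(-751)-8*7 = 280734 / 403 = 696.61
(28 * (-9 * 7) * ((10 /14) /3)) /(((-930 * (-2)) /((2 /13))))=-14 /403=-0.03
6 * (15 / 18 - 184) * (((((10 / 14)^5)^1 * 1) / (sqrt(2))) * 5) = -722.46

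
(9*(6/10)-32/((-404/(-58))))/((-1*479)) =-407/241895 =-0.00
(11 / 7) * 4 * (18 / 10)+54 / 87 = 12114 / 1015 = 11.93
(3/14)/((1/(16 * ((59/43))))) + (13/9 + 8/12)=6.82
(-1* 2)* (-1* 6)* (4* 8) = 384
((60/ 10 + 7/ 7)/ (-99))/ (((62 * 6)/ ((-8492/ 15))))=0.11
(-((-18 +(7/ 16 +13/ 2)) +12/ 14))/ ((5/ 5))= 1143/ 112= 10.21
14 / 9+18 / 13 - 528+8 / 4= -61198 / 117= -523.06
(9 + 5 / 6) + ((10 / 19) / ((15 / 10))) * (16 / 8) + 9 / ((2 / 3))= 1370 / 57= 24.04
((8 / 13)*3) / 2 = 12 / 13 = 0.92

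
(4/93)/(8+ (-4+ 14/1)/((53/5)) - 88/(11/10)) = -106/175119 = -0.00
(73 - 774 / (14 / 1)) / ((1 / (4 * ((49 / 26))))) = 1736 / 13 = 133.54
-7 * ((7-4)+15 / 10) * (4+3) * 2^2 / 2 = -441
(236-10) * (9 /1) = 2034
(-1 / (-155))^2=1 / 24025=0.00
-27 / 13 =-2.08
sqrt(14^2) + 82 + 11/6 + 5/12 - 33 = 261/4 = 65.25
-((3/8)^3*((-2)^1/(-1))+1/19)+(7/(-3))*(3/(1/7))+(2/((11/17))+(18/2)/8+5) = -39.94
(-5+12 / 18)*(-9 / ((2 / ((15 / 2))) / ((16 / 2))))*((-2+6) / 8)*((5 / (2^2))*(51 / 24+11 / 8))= 20475 / 8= 2559.38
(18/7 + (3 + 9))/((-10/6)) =-306/35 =-8.74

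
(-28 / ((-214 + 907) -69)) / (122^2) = -7 / 2321904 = -0.00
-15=-15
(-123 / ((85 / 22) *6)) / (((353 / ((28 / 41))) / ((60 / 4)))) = -924 / 6001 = -0.15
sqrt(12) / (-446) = -sqrt(3) / 223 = -0.01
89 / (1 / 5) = 445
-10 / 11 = -0.91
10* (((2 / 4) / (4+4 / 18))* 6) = 135 / 19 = 7.11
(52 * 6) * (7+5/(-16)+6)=7917/2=3958.50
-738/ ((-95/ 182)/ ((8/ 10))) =537264/ 475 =1131.08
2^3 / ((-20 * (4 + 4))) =-1 / 20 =-0.05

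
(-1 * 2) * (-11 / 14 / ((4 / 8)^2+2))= 0.70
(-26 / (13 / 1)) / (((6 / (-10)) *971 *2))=5 / 2913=0.00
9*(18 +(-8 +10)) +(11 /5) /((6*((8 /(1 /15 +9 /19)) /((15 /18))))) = 7388047 /41040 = 180.02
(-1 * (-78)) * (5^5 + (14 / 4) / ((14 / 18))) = 244101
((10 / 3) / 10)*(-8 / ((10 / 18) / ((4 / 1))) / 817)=-96 / 4085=-0.02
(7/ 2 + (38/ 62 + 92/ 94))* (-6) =-44511/ 1457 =-30.55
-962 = -962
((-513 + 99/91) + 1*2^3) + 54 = -40942/91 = -449.91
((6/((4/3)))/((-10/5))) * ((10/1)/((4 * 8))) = -0.70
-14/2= -7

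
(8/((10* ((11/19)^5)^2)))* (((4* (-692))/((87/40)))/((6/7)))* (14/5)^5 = -1022257478454289726480384/21155211940190625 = -48321779.11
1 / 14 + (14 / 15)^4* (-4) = -2100671 / 708750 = -2.96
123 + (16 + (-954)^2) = 910255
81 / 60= 1.35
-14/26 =-7/13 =-0.54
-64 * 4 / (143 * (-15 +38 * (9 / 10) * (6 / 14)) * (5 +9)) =160 / 429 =0.37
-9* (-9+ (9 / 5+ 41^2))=-75321 / 5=-15064.20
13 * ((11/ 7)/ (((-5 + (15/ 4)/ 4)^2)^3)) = 184549376/ 40610171875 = 0.00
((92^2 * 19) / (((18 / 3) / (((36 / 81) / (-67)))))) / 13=-321632 / 23517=-13.68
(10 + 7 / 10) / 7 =107 / 70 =1.53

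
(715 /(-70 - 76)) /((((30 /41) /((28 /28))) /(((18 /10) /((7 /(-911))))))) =16023579 /10220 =1567.86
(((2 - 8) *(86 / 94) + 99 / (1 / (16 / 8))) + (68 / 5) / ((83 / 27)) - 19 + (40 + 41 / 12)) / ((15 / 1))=51809509 / 3510900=14.76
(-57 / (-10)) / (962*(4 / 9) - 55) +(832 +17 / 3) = 84262429 / 100590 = 837.68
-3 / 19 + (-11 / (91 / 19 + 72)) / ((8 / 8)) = -8348 / 27721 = -0.30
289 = 289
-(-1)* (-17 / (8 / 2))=-4.25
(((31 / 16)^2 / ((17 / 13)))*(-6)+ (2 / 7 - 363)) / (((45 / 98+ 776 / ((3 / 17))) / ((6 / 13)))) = -0.04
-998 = -998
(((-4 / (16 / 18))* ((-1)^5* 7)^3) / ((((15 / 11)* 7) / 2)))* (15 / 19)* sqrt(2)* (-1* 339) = -1644489* sqrt(2) / 19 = -122403.09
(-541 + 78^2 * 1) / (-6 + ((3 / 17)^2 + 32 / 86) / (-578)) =-39814293658 / 43101847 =-923.73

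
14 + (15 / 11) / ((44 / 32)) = 1814 / 121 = 14.99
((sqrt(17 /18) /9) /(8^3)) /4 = sqrt(34) /110592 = 0.00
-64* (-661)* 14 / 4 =148064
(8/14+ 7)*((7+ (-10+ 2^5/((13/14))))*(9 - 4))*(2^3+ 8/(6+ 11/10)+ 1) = 77928815/6461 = 12061.42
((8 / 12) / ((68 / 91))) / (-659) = -0.00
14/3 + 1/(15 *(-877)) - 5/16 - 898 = -62698197/70160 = -893.65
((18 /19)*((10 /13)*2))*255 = 91800 /247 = 371.66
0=0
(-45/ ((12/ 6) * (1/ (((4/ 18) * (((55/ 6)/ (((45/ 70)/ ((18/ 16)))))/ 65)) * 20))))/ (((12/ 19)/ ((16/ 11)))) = -6650/ 117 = -56.84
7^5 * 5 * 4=336140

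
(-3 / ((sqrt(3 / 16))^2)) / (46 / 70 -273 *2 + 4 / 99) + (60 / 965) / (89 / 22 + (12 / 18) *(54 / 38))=31808329608 / 761062719143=0.04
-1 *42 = -42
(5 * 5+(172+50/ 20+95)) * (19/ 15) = 11191/ 30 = 373.03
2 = 2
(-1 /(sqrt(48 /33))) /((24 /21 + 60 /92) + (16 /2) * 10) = -161 * sqrt(11) /52676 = -0.01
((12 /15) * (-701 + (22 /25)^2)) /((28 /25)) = -437641 /875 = -500.16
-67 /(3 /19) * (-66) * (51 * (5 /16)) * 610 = 1089083325 /4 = 272270831.25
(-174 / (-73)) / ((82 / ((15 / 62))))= 1305 / 185566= 0.01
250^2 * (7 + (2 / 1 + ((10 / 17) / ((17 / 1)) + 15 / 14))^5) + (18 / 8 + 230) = 5016194024515308288864669 / 271062475878770744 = 18505674.78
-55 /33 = -5 /3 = -1.67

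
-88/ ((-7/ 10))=880/ 7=125.71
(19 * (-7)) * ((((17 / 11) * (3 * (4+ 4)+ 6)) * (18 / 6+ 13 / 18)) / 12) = -757435 / 396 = -1912.71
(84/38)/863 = 42/16397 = 0.00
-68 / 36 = -17 / 9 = -1.89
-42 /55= -0.76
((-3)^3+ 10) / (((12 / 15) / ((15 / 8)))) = -1275 / 32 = -39.84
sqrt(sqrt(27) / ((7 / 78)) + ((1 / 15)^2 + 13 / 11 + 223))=sqrt(44594550 * sqrt(3) + 299070079) / 1155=16.80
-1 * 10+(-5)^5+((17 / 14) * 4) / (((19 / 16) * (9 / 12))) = -1248689 / 399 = -3129.55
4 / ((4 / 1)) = 1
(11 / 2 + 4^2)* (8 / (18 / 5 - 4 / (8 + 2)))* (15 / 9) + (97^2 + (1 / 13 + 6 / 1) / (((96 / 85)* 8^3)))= 9498.59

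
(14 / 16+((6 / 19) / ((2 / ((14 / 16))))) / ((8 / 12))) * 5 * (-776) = -159565 / 38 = -4199.08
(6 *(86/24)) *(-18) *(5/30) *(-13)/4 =1677/8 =209.62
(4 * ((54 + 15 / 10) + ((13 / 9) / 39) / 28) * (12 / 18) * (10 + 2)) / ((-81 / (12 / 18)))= -671344 / 45927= -14.62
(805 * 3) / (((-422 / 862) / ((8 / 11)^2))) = -66615360 / 25531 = -2609.20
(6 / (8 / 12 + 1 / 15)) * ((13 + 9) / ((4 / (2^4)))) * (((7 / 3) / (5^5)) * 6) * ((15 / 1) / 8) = 756 / 125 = 6.05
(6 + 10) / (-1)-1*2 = -18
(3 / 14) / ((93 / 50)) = 0.12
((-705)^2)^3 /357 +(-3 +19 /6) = 343927169767200.80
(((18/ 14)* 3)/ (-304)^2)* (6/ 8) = 81/ 2587648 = 0.00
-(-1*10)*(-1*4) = -40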